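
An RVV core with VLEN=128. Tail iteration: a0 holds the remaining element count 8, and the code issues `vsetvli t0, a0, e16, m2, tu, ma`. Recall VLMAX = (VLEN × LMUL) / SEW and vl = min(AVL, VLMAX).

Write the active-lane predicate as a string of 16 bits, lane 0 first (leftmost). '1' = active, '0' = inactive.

lanes per group: 128·2/16 = 16
vl ← min(8, 16) = 8
bits (lane 0 leftmost): 1111111100000000

predicate = 1111111100000000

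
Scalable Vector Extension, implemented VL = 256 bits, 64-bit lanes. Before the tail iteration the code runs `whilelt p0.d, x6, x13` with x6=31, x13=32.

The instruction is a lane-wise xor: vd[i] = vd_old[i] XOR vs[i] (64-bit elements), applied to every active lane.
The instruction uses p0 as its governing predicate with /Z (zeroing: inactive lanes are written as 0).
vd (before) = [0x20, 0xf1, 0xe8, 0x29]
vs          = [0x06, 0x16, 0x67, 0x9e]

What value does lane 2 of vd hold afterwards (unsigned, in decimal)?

vd[2] = 0

256-bit reg / 64-bit elem → 4 lanes
whilelt: lane j active iff 31+j < 32 → j < 1 → 1 active
lane  0: xor(0x20,0x06) ⇒ 0x26
lane  1: tail/zero ⇒ 0x00
lane  2: tail/zero ⇒ 0x00
lane  3: tail/zero ⇒ 0x00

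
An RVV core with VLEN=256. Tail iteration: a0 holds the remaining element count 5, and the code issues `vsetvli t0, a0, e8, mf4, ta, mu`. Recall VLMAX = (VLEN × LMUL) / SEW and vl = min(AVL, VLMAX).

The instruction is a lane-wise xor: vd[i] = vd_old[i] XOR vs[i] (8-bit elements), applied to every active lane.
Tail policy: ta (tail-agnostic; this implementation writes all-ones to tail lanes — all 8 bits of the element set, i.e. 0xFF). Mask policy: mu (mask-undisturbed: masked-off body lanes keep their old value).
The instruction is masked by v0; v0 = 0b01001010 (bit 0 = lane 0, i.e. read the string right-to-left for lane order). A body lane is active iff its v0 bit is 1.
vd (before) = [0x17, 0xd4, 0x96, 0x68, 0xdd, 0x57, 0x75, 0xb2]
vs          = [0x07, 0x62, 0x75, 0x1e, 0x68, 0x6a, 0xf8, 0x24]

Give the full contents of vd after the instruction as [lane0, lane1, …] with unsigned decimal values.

vd = [23, 182, 150, 118, 221, 255, 255, 255]

lanes per group: 256·1/4/8 = 8
AVL=5 ≤ VLMAX=8, so vl = 5
[0] mask-off/keep = 0x17
[1] xor(0xd4,0x62) = 0xb6
[2] mask-off/keep = 0x96
[3] xor(0x68,0x1e) = 0x76
[4] mask-off/keep = 0xdd
[5] tail/ones = 0xff
[6] tail/ones = 0xff
[7] tail/ones = 0xff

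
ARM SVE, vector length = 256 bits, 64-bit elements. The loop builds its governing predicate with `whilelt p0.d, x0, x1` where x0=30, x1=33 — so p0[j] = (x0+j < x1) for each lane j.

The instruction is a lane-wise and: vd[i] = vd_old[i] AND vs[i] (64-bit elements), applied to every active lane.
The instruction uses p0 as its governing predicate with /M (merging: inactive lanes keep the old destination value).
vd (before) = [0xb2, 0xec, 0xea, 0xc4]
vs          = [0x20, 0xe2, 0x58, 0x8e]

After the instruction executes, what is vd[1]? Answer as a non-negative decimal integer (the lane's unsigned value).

vd[1] = 224

register lanes = 256/64 = 4
whilelt: lane j active iff 30+j < 33 → j < 3 → 3 active
vd[0] and(0xb2,0x20) -> 0x20
vd[1] and(0xec,0xe2) -> 0xe0
vd[2] and(0xea,0x58) -> 0x48
vd[3] tail/keep -> 0xc4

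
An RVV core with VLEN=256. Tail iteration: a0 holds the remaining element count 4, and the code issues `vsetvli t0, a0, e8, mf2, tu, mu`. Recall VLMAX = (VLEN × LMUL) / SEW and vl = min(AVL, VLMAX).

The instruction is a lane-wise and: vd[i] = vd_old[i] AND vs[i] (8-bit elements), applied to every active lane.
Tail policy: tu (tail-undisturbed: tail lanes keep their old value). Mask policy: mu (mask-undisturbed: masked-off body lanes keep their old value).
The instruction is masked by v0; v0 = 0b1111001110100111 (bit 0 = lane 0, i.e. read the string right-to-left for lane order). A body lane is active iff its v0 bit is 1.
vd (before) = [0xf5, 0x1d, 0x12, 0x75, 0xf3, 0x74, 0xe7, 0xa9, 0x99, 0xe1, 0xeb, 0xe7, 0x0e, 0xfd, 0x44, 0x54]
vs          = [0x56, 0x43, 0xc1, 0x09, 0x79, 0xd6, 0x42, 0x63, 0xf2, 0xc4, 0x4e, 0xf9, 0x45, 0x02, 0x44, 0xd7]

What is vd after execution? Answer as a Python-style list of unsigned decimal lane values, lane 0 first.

vd = [84, 1, 0, 117, 243, 116, 231, 169, 153, 225, 235, 231, 14, 253, 68, 84]

lanes per group: 256·1/2/8 = 16
AVL=4 ≤ VLMAX=16, so vl = 4
vd[0] and(0xf5,0x56) -> 0x54
vd[1] and(0x1d,0x43) -> 0x01
vd[2] and(0x12,0xc1) -> 0x00
vd[3] mask-off/keep -> 0x75
vd[4] tail/keep -> 0xf3
vd[5] tail/keep -> 0x74
vd[6] tail/keep -> 0xe7
vd[7] tail/keep -> 0xa9
vd[8] tail/keep -> 0x99
vd[9] tail/keep -> 0xe1
vd[10] tail/keep -> 0xeb
vd[11] tail/keep -> 0xe7
vd[12] tail/keep -> 0x0e
vd[13] tail/keep -> 0xfd
vd[14] tail/keep -> 0x44
vd[15] tail/keep -> 0x54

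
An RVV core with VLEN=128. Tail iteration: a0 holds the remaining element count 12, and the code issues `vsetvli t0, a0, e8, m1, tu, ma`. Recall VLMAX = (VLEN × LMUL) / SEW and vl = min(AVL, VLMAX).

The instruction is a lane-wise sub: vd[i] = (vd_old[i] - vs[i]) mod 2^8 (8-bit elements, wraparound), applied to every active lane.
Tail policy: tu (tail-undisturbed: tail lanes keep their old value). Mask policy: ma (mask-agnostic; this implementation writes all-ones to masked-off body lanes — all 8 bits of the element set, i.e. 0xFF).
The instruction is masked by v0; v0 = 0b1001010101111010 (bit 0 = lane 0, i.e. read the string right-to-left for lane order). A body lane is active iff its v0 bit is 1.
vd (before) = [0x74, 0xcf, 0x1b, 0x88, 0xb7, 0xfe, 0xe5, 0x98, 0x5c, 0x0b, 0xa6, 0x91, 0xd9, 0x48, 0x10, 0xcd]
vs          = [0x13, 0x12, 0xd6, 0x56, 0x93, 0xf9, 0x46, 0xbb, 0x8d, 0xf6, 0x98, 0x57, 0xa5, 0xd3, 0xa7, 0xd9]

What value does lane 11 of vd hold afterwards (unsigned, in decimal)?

VLMAX = VLEN×LMUL/SEW = 128×1/8 = 16
vl ← min(12, 16) = 12
vd[0] mask-off/ones -> 0xff
vd[1] sub(0xcf,0x12) -> 0xbd
vd[2] mask-off/ones -> 0xff
vd[3] sub(0x88,0x56) -> 0x32
vd[4] sub(0xb7,0x93) -> 0x24
vd[5] sub(0xfe,0xf9) -> 0x05
vd[6] sub(0xe5,0x46) -> 0x9f
vd[7] mask-off/ones -> 0xff
vd[8] sub(0x5c,0x8d) -> 0xcf
vd[9] mask-off/ones -> 0xff
vd[10] sub(0xa6,0x98) -> 0x0e
vd[11] mask-off/ones -> 0xff
vd[12] tail/keep -> 0xd9
vd[13] tail/keep -> 0x48
vd[14] tail/keep -> 0x10
vd[15] tail/keep -> 0xcd

vd[11] = 255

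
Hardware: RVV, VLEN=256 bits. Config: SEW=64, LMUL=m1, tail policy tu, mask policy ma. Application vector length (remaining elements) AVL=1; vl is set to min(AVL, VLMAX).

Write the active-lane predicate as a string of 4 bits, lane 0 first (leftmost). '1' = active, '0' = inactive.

VLMAX = VLEN×LMUL/SEW = 256×1/64 = 4
vl = min(AVL, VLMAX) = min(1, 4) = 1
bits (lane 0 leftmost): 1000

predicate = 1000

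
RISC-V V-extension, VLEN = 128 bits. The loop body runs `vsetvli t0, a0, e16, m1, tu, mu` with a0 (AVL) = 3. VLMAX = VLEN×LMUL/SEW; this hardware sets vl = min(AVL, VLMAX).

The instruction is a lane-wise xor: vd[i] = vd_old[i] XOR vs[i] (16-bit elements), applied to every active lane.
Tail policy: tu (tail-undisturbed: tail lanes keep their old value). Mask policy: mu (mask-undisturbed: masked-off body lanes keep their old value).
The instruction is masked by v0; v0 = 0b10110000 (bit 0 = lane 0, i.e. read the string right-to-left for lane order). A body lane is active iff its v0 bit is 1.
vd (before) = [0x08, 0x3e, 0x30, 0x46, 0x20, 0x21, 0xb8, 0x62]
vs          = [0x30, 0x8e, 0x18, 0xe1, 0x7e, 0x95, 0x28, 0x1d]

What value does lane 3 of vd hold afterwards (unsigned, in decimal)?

VLMAX = VLEN×LMUL/SEW = 128×1/16 = 8
AVL=3 ≤ VLMAX=8, so vl = 3
  i=0: mask-off/keep → 8
  i=1: mask-off/keep → 62
  i=2: mask-off/keep → 48
  i=3: tail/keep → 70
  i=4: tail/keep → 32
  i=5: tail/keep → 33
  i=6: tail/keep → 184
  i=7: tail/keep → 98

vd[3] = 70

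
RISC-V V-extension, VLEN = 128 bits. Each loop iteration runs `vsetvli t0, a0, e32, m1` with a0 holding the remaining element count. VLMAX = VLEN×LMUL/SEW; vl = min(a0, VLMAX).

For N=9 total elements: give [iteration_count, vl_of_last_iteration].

VLMAX = (128 × 1) / 32 = 4 lanes
9 elements at 4/iter → 3 passes, remainder 1 on the last

[iterations, last_vl] = [3, 1]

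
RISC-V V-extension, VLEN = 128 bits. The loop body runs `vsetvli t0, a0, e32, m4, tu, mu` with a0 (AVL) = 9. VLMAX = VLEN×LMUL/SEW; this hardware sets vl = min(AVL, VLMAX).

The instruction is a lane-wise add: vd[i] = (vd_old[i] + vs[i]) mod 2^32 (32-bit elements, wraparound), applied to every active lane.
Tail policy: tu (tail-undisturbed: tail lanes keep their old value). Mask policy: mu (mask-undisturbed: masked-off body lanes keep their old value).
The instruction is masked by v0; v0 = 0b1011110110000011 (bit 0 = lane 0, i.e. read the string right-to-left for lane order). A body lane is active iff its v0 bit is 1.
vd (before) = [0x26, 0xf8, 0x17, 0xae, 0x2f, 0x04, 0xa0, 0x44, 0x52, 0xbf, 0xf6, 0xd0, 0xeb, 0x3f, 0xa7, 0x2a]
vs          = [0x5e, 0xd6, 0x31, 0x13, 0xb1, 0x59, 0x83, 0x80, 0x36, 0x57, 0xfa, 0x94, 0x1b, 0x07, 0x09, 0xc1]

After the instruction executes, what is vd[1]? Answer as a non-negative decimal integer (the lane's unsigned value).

lanes per group: 128·4/32 = 16
vl = min(AVL, VLMAX) = min(9, 16) = 9
  i=0: add(0x26,0x5e) → 132
  i=1: add(0xf8,0xd6) → 462
  i=2: mask-off/keep → 23
  i=3: mask-off/keep → 174
  i=4: mask-off/keep → 47
  i=5: mask-off/keep → 4
  i=6: mask-off/keep → 160
  i=7: add(0x44,0x80) → 196
  i=8: add(0x52,0x36) → 136
  i=9: tail/keep → 191
  i=10: tail/keep → 246
  i=11: tail/keep → 208
  i=12: tail/keep → 235
  i=13: tail/keep → 63
  i=14: tail/keep → 167
  i=15: tail/keep → 42

vd[1] = 462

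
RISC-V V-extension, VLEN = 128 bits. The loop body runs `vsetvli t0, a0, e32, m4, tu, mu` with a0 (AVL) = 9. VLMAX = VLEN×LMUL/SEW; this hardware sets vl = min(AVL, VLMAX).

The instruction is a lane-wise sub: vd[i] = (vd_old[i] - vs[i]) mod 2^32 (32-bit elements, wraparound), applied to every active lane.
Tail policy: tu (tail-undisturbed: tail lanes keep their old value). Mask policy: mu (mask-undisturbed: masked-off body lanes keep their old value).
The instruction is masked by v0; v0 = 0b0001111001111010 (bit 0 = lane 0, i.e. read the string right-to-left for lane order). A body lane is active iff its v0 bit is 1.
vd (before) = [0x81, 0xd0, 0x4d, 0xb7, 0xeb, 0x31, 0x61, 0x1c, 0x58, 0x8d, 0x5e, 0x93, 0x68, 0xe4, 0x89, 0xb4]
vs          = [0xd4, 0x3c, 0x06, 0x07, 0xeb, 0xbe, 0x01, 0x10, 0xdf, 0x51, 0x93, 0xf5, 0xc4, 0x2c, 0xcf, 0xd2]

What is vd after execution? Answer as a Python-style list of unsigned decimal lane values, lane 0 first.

vd = [129, 148, 77, 176, 0, 4294967155, 96, 28, 88, 141, 94, 147, 104, 228, 137, 180]

lanes per group: 128·4/32 = 16
vl ← min(9, 16) = 9
  i=0: mask-off/keep → 129
  i=1: sub(0xd0,0x3c) → 148
  i=2: mask-off/keep → 77
  i=3: sub(0xb7,0x07) → 176
  i=4: sub(0xeb,0xeb) → 0
  i=5: sub(0x31,0xbe) → 4294967155
  i=6: sub(0x61,0x01) → 96
  i=7: mask-off/keep → 28
  i=8: mask-off/keep → 88
  i=9: tail/keep → 141
  i=10: tail/keep → 94
  i=11: tail/keep → 147
  i=12: tail/keep → 104
  i=13: tail/keep → 228
  i=14: tail/keep → 137
  i=15: tail/keep → 180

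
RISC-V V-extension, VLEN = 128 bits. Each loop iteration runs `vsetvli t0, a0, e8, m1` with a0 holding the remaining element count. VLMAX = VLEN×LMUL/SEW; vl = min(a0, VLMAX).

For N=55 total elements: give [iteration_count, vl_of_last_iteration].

lanes per group: 128·1/8 = 16
iterations = ceil(55/16) = 4; final-pass vl = 7

[iterations, last_vl] = [4, 7]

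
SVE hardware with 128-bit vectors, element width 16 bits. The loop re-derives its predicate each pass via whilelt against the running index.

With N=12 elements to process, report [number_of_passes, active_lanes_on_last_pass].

128-bit reg / 16-bit elem → 8 lanes
12 elements at 8/iter → 2 passes, remainder 4 on the last

[iterations, last_vl] = [2, 4]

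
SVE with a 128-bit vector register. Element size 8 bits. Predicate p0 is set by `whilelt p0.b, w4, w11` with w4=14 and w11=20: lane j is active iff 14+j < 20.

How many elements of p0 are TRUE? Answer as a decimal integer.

lane count: 128 div 8 = 16
p0[j] = (14+j < 20); true for j=0..5 → 6 lanes set

vl = 6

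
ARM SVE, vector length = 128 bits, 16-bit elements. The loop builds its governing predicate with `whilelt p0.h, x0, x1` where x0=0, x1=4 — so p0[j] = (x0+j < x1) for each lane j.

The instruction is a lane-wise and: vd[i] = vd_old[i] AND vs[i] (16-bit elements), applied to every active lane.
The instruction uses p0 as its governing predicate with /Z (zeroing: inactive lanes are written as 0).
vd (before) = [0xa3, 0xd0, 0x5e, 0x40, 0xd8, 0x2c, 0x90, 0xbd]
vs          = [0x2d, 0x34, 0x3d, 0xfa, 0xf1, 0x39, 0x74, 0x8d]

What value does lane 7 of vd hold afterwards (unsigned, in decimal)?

vd[7] = 0

128-bit reg / 16-bit elem → 8 lanes
active while 0+j < 4, i.e. j ∈ [0,4) capped at 8 ⇒ 4
lane  0: and(0xa3,0x2d) ⇒ 0x21
lane  1: and(0xd0,0x34) ⇒ 0x10
lane  2: and(0x5e,0x3d) ⇒ 0x1c
lane  3: and(0x40,0xfa) ⇒ 0x40
lane  4: tail/zero ⇒ 0x00
lane  5: tail/zero ⇒ 0x00
lane  6: tail/zero ⇒ 0x00
lane  7: tail/zero ⇒ 0x00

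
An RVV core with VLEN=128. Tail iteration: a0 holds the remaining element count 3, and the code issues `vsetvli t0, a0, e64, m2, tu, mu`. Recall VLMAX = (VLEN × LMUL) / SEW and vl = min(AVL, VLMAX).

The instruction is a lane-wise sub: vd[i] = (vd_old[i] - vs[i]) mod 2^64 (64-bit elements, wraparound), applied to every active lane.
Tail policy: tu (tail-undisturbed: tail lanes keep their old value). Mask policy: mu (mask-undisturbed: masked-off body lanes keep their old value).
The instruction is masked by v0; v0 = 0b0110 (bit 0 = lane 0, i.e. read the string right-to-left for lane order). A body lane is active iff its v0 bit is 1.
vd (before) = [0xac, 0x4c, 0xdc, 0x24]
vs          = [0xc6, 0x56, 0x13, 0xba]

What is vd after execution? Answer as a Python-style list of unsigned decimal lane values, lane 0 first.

VLMAX = VLEN×LMUL/SEW = 128×2/64 = 4
AVL=3 ≤ VLMAX=4, so vl = 3
  i=0: mask-off/keep → 172
  i=1: sub(0x4c,0x56) → 18446744073709551606
  i=2: sub(0xdc,0x13) → 201
  i=3: tail/keep → 36

vd = [172, 18446744073709551606, 201, 36]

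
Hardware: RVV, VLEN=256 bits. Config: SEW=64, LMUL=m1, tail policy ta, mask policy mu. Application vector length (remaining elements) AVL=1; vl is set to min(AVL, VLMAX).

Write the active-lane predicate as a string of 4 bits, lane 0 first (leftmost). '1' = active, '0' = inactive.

VLMAX = (256 × 1) / 64 = 4 lanes
AVL=1 ≤ VLMAX=4, so vl = 1
bits (lane 0 leftmost): 1000

predicate = 1000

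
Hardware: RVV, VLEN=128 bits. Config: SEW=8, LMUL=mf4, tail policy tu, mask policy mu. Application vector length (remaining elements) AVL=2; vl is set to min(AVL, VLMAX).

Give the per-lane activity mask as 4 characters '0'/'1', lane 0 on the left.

predicate = 1100

VLMAX = VLEN×LMUL/SEW = 128×1/4/8 = 4
vl = min(AVL, VLMAX) = min(2, 4) = 2
bits (lane 0 leftmost): 1100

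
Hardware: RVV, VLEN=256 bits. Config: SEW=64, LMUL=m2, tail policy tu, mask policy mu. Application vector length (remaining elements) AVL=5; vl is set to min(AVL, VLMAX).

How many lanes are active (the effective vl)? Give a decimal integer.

VLMAX = VLEN×LMUL/SEW = 256×2/64 = 8
vl ← min(5, 8) = 5

vl = 5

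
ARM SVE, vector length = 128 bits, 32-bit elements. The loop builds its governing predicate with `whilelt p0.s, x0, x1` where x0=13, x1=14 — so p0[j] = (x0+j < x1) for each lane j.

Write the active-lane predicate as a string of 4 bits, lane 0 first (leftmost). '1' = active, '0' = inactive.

predicate = 1000

lane count: 128 div 32 = 4
p0[j] = (13+j < 14); true for j=0..0 → 1 lanes set
bits (lane 0 leftmost): 1000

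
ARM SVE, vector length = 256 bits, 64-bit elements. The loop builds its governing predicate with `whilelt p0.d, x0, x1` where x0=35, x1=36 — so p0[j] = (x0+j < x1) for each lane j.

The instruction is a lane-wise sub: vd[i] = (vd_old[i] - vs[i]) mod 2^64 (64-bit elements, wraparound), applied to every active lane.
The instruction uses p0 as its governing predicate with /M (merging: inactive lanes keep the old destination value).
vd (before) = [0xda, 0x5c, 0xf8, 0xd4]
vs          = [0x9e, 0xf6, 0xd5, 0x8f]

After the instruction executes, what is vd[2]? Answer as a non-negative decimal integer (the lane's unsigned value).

register lanes = 256/64 = 4
p0[j] = (35+j < 36); true for j=0..0 → 1 lanes set
vd[0] sub(0xda,0x9e) -> 0x3c
vd[1] tail/keep -> 0x5c
vd[2] tail/keep -> 0xf8
vd[3] tail/keep -> 0xd4

vd[2] = 248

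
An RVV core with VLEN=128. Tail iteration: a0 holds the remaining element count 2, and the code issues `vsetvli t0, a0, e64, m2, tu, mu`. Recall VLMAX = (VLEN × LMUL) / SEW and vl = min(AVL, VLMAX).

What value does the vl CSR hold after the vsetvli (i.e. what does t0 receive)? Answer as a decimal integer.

lanes per group: 128·2/64 = 4
AVL=2 ≤ VLMAX=4, so vl = 2

vl = 2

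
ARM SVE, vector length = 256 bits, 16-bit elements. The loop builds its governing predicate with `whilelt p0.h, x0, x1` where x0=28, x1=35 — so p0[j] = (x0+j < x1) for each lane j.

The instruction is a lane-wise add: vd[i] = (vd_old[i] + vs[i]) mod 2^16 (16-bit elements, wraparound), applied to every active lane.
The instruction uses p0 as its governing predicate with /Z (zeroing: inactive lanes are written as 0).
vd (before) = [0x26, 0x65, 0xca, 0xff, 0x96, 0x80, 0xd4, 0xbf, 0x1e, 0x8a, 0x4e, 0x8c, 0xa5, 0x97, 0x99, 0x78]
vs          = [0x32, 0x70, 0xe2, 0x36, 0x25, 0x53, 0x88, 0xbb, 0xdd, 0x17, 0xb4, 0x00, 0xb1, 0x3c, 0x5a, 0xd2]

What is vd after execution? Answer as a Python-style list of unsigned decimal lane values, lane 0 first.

256-bit reg / 16-bit elem → 16 lanes
p0[j] = (28+j < 35); true for j=0..6 → 7 lanes set
lane  0: add(0x26,0x32) ⇒ 0x58
lane  1: add(0x65,0x70) ⇒ 0xd5
lane  2: add(0xca,0xe2) ⇒ 0x1ac
lane  3: add(0xff,0x36) ⇒ 0x135
lane  4: add(0x96,0x25) ⇒ 0xbb
lane  5: add(0x80,0x53) ⇒ 0xd3
lane  6: add(0xd4,0x88) ⇒ 0x15c
lane  7: tail/zero ⇒ 0x00
lane  8: tail/zero ⇒ 0x00
lane  9: tail/zero ⇒ 0x00
lane 10: tail/zero ⇒ 0x00
lane 11: tail/zero ⇒ 0x00
lane 12: tail/zero ⇒ 0x00
lane 13: tail/zero ⇒ 0x00
lane 14: tail/zero ⇒ 0x00
lane 15: tail/zero ⇒ 0x00

vd = [88, 213, 428, 309, 187, 211, 348, 0, 0, 0, 0, 0, 0, 0, 0, 0]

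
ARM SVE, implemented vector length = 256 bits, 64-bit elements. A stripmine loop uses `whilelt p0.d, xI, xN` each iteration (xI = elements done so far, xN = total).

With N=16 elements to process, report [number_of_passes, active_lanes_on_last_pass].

[iterations, last_vl] = [4, 4]

register lanes = 256/64 = 4
16 elements at 4/iter → 4 passes, remainder 4 on the last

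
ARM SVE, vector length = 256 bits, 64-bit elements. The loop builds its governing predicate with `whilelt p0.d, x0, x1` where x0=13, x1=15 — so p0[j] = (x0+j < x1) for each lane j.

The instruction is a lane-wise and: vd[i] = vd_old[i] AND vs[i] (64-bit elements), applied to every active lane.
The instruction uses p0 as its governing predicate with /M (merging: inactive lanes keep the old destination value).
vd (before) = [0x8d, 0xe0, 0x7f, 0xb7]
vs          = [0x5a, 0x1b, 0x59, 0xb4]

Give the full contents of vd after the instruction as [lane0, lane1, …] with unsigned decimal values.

vd = [8, 0, 127, 183]

register lanes = 256/64 = 4
whilelt: lane j active iff 13+j < 15 → j < 2 → 2 active
lane  0: and(0x8d,0x5a) ⇒ 0x08
lane  1: and(0xe0,0x1b) ⇒ 0x00
lane  2: tail/keep ⇒ 0x7f
lane  3: tail/keep ⇒ 0xb7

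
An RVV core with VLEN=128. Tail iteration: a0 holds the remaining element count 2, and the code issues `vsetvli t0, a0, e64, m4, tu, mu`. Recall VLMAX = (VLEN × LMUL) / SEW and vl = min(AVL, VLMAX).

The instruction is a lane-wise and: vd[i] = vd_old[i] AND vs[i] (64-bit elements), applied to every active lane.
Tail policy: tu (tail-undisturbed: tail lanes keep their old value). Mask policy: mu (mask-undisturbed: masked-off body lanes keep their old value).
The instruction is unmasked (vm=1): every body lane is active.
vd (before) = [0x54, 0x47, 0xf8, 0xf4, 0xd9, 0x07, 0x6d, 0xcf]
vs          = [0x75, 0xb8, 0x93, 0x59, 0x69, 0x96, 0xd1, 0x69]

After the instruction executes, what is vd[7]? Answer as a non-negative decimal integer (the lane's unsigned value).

lanes per group: 128·4/64 = 8
vl = min(AVL, VLMAX) = min(2, 8) = 2
  i=0: and(0x54,0x75) → 84
  i=1: and(0x47,0xb8) → 0
  i=2: tail/keep → 248
  i=3: tail/keep → 244
  i=4: tail/keep → 217
  i=5: tail/keep → 7
  i=6: tail/keep → 109
  i=7: tail/keep → 207

vd[7] = 207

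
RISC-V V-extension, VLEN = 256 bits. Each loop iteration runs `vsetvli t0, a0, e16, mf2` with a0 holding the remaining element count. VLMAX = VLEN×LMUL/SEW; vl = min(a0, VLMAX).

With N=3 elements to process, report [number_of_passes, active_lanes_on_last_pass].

VLMAX = VLEN×LMUL/SEW = 256×1/2/16 = 8
N=3: ⌈3/8⌉ = 1 iters; last vl = 3 − 0×8 = 3

[iterations, last_vl] = [1, 3]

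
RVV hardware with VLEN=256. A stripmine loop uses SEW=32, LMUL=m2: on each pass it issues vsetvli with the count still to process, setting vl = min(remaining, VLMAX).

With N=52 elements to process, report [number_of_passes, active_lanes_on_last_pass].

VLMAX = (256 × 2) / 32 = 16 lanes
iterations = ceil(52/16) = 4; final-pass vl = 4

[iterations, last_vl] = [4, 4]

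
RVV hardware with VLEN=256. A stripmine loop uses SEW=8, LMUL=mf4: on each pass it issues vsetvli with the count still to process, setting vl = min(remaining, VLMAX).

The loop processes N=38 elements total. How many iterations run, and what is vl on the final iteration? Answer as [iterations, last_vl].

lanes per group: 256·1/4/8 = 8
38 elements at 8/iter → 5 passes, remainder 6 on the last

[iterations, last_vl] = [5, 6]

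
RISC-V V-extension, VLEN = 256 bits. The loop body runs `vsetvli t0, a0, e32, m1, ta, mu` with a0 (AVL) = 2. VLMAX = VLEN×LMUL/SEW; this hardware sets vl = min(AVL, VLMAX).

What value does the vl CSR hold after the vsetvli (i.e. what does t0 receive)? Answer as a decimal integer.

VLMAX = VLEN×LMUL/SEW = 256×1/32 = 8
AVL=2 ≤ VLMAX=8, so vl = 2

vl = 2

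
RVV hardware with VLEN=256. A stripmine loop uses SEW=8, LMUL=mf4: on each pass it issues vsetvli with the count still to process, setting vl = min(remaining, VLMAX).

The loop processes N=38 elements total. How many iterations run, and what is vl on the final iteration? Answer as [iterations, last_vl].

[iterations, last_vl] = [5, 6]

lanes per group: 256·1/4/8 = 8
N=38: ⌈38/8⌉ = 5 iters; last vl = 38 − 4×8 = 6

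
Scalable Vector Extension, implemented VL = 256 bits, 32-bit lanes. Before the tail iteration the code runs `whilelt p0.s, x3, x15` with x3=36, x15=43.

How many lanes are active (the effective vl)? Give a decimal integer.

lane count: 256 div 32 = 8
active while 36+j < 43, i.e. j ∈ [0,7) capped at 8 ⇒ 7

vl = 7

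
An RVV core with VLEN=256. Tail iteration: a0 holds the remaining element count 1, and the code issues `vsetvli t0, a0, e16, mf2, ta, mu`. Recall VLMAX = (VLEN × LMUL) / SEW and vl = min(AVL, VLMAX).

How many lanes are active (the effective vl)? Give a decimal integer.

VLMAX = (256 × 1/2) / 16 = 8 lanes
vl ← min(1, 8) = 1

vl = 1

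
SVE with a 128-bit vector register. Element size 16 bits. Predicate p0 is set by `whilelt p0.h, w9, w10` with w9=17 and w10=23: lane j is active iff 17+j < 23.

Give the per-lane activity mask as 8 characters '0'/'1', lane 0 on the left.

predicate = 11111100

lane count: 128 div 16 = 8
whilelt: lane j active iff 17+j < 23 → j < 6 → 6 active
bits (lane 0 leftmost): 11111100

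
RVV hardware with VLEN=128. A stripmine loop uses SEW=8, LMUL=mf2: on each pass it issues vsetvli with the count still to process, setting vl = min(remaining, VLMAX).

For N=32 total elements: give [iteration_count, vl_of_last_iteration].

[iterations, last_vl] = [4, 8]

lanes per group: 128·1/2/8 = 8
iterations = ceil(32/8) = 4; final-pass vl = 8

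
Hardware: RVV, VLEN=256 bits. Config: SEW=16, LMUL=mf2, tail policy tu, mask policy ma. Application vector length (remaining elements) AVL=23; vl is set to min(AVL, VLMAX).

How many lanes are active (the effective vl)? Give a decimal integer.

lanes per group: 256·1/2/16 = 8
AVL=23 > VLMAX=8, so vl = 8

vl = 8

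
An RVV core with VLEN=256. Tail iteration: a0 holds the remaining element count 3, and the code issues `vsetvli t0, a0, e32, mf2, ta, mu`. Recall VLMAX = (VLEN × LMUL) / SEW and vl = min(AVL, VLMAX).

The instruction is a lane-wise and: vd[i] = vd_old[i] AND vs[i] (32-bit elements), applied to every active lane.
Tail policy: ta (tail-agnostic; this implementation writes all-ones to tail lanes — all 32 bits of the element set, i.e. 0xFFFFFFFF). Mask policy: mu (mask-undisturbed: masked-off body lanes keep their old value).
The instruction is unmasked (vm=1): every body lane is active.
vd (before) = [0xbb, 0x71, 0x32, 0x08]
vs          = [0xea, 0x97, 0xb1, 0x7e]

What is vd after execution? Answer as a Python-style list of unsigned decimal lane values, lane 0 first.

VLMAX = VLEN×LMUL/SEW = 256×1/2/32 = 4
AVL=3 ≤ VLMAX=4, so vl = 3
lane  0: and(0xbb,0xea) ⇒ 0xaa
lane  1: and(0x71,0x97) ⇒ 0x11
lane  2: and(0x32,0xb1) ⇒ 0x30
lane  3: tail/ones ⇒ 0xffffffff

vd = [170, 17, 48, 4294967295]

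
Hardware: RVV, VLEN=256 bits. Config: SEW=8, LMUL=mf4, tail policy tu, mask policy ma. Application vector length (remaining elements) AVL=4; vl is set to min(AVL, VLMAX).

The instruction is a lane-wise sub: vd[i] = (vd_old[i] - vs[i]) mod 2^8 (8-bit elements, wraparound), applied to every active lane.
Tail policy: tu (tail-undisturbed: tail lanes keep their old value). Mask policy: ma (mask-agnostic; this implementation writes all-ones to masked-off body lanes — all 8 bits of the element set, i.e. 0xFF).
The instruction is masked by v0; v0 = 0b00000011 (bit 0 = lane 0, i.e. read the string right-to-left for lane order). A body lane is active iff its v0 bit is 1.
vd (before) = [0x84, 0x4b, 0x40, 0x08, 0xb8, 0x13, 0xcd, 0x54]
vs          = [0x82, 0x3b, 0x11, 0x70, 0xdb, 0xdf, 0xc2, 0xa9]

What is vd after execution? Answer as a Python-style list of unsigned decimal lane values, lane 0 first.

VLMAX = (256 × 1/4) / 8 = 8 lanes
vl ← min(4, 8) = 4
[0] sub(0x84,0x82) = 0x02
[1] sub(0x4b,0x3b) = 0x10
[2] mask-off/ones = 0xff
[3] mask-off/ones = 0xff
[4] tail/keep = 0xb8
[5] tail/keep = 0x13
[6] tail/keep = 0xcd
[7] tail/keep = 0x54

vd = [2, 16, 255, 255, 184, 19, 205, 84]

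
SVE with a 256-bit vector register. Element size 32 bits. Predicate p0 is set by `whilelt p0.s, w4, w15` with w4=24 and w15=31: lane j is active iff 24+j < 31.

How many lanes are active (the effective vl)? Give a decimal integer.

vl = 7

register lanes = 256/32 = 8
p0[j] = (24+j < 31); true for j=0..6 → 7 lanes set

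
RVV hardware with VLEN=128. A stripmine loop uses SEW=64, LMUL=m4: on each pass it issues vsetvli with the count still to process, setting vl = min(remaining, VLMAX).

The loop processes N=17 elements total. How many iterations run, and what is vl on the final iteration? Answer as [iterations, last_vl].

lanes per group: 128·4/64 = 8
iterations = ceil(17/8) = 3; final-pass vl = 1

[iterations, last_vl] = [3, 1]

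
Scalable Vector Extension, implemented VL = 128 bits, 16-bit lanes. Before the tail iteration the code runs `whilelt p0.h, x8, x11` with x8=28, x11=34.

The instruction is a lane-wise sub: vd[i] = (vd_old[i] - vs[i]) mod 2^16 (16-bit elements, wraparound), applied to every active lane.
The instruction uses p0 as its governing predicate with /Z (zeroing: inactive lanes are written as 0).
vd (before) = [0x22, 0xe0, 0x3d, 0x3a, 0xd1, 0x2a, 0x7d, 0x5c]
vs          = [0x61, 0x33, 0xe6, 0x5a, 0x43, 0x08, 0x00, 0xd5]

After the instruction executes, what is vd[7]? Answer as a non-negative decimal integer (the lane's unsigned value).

vd[7] = 0

lane count: 128 div 16 = 8
active while 28+j < 34, i.e. j ∈ [0,6) capped at 8 ⇒ 6
vd[0] sub(0x22,0x61) -> 0xffc1
vd[1] sub(0xe0,0x33) -> 0xad
vd[2] sub(0x3d,0xe6) -> 0xff57
vd[3] sub(0x3a,0x5a) -> 0xffe0
vd[4] sub(0xd1,0x43) -> 0x8e
vd[5] sub(0x2a,0x08) -> 0x22
vd[6] tail/zero -> 0x00
vd[7] tail/zero -> 0x00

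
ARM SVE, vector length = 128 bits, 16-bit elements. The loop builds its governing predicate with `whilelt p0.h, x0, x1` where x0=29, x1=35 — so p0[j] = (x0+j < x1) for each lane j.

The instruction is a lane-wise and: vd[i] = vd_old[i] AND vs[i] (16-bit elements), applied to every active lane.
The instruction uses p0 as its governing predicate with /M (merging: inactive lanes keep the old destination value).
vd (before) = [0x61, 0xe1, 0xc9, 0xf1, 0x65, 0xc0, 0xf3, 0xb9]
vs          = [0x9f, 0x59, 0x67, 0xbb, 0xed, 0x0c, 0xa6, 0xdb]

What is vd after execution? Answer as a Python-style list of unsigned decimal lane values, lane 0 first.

register lanes = 128/16 = 8
active while 29+j < 35, i.e. j ∈ [0,6) capped at 8 ⇒ 6
  i=0: and(0x61,0x9f) → 1
  i=1: and(0xe1,0x59) → 65
  i=2: and(0xc9,0x67) → 65
  i=3: and(0xf1,0xbb) → 177
  i=4: and(0x65,0xed) → 101
  i=5: and(0xc0,0x0c) → 0
  i=6: tail/keep → 243
  i=7: tail/keep → 185

vd = [1, 65, 65, 177, 101, 0, 243, 185]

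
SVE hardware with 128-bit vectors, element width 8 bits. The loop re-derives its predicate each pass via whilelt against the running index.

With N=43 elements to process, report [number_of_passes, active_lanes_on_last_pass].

register lanes = 128/8 = 16
iterations = ceil(43/16) = 3; final-pass vl = 11

[iterations, last_vl] = [3, 11]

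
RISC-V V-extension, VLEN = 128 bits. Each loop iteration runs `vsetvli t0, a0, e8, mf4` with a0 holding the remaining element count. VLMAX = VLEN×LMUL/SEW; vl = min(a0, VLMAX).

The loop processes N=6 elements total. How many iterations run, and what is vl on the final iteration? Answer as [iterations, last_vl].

[iterations, last_vl] = [2, 2]

lanes per group: 128·1/4/8 = 4
iterations = ceil(6/4) = 2; final-pass vl = 2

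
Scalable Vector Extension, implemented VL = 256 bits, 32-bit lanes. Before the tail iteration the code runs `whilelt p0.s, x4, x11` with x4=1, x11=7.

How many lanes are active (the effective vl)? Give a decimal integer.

vl = 6

lane count: 256 div 32 = 8
p0[j] = (1+j < 7); true for j=0..5 → 6 lanes set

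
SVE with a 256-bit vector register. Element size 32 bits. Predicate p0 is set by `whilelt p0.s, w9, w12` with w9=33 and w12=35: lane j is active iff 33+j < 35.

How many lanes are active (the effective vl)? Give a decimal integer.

vl = 2

register lanes = 256/32 = 8
active while 33+j < 35, i.e. j ∈ [0,2) capped at 8 ⇒ 2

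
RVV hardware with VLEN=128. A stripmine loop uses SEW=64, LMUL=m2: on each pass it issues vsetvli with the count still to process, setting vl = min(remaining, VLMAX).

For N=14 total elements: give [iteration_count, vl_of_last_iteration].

VLMAX = (128 × 2) / 64 = 4 lanes
N=14: ⌈14/4⌉ = 4 iters; last vl = 14 − 3×4 = 2

[iterations, last_vl] = [4, 2]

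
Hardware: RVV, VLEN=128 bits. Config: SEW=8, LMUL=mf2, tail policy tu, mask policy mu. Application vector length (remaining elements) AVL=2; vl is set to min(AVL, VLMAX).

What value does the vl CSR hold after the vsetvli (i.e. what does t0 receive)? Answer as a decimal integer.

vl = 2

lanes per group: 128·1/2/8 = 8
vl ← min(2, 8) = 2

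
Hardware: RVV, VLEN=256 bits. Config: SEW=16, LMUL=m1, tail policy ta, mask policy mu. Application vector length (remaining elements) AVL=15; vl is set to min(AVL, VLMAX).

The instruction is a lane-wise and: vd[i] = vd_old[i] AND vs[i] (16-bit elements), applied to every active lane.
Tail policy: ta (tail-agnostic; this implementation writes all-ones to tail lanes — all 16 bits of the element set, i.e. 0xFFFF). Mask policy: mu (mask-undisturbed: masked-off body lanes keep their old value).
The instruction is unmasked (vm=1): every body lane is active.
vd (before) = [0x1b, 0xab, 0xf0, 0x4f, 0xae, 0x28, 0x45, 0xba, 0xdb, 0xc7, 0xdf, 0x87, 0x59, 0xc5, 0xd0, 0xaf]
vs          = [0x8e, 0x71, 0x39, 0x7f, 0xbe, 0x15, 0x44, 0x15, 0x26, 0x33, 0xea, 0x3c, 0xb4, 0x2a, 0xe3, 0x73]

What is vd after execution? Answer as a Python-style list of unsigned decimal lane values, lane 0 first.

vd = [10, 33, 48, 79, 174, 0, 68, 16, 2, 3, 202, 4, 16, 0, 192, 65535]

lanes per group: 256·1/16 = 16
vl ← min(15, 16) = 15
  i=0: and(0x1b,0x8e) → 10
  i=1: and(0xab,0x71) → 33
  i=2: and(0xf0,0x39) → 48
  i=3: and(0x4f,0x7f) → 79
  i=4: and(0xae,0xbe) → 174
  i=5: and(0x28,0x15) → 0
  i=6: and(0x45,0x44) → 68
  i=7: and(0xba,0x15) → 16
  i=8: and(0xdb,0x26) → 2
  i=9: and(0xc7,0x33) → 3
  i=10: and(0xdf,0xea) → 202
  i=11: and(0x87,0x3c) → 4
  i=12: and(0x59,0xb4) → 16
  i=13: and(0xc5,0x2a) → 0
  i=14: and(0xd0,0xe3) → 192
  i=15: tail/ones → 65535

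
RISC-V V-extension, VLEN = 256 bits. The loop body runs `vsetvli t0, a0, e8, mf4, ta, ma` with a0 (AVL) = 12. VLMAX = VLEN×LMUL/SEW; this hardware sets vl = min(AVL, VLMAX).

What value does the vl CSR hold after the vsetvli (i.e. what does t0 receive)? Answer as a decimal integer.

VLMAX = VLEN×LMUL/SEW = 256×1/4/8 = 8
vl ← min(12, 8) = 8

vl = 8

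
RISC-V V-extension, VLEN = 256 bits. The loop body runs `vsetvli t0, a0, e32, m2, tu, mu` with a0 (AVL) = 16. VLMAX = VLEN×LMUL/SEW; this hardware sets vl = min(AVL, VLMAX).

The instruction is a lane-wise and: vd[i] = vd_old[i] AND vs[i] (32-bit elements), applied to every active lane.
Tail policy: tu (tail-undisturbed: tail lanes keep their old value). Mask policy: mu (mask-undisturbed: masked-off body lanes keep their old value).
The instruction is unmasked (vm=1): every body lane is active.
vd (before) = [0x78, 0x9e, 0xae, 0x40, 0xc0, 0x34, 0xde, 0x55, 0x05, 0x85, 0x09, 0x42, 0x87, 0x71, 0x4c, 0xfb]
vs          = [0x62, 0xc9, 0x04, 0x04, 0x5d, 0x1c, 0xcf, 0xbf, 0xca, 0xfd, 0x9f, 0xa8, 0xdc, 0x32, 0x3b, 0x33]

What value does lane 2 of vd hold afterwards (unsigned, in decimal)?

VLMAX = (256 × 2) / 32 = 16 lanes
AVL=16 ≤ VLMAX=16, so vl = 16
  i=0: and(0x78,0x62) → 96
  i=1: and(0x9e,0xc9) → 136
  i=2: and(0xae,0x04) → 4
  i=3: and(0x40,0x04) → 0
  i=4: and(0xc0,0x5d) → 64
  i=5: and(0x34,0x1c) → 20
  i=6: and(0xde,0xcf) → 206
  i=7: and(0x55,0xbf) → 21
  i=8: and(0x05,0xca) → 0
  i=9: and(0x85,0xfd) → 133
  i=10: and(0x09,0x9f) → 9
  i=11: and(0x42,0xa8) → 0
  i=12: and(0x87,0xdc) → 132
  i=13: and(0x71,0x32) → 48
  i=14: and(0x4c,0x3b) → 8
  i=15: and(0xfb,0x33) → 51

vd[2] = 4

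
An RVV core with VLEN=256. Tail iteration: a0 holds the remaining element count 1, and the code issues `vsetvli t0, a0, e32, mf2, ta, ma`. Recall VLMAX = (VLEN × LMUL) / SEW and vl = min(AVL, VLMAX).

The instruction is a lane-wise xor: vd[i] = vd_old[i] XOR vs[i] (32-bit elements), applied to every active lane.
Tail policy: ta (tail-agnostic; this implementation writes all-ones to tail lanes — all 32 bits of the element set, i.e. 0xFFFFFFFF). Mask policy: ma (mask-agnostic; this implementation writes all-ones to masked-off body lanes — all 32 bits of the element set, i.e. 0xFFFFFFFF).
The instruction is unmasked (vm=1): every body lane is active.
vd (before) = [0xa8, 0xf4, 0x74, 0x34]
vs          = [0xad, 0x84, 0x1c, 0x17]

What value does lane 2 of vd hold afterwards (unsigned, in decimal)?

lanes per group: 256·1/2/32 = 4
AVL=1 ≤ VLMAX=4, so vl = 1
  i=0: xor(0xa8,0xad) → 5
  i=1: tail/ones → 4294967295
  i=2: tail/ones → 4294967295
  i=3: tail/ones → 4294967295

vd[2] = 4294967295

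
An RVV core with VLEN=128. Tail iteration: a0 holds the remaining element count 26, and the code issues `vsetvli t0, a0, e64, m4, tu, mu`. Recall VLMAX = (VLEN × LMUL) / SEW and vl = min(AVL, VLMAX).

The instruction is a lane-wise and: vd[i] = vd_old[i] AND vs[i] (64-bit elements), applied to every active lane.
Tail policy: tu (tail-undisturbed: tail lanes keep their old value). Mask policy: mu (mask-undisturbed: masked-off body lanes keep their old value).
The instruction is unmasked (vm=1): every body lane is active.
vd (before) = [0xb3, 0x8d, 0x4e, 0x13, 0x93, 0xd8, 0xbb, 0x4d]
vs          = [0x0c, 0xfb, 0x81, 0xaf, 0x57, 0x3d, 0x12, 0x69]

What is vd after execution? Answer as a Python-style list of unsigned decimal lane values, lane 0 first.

vd = [0, 137, 0, 3, 19, 24, 18, 73]

VLMAX = VLEN×LMUL/SEW = 128×4/64 = 8
vl = min(AVL, VLMAX) = min(26, 8) = 8
  i=0: and(0xb3,0x0c) → 0
  i=1: and(0x8d,0xfb) → 137
  i=2: and(0x4e,0x81) → 0
  i=3: and(0x13,0xaf) → 3
  i=4: and(0x93,0x57) → 19
  i=5: and(0xd8,0x3d) → 24
  i=6: and(0xbb,0x12) → 18
  i=7: and(0x4d,0x69) → 73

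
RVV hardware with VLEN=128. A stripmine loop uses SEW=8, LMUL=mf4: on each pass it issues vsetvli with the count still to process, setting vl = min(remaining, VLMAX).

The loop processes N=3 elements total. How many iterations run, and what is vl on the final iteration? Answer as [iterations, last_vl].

[iterations, last_vl] = [1, 3]

lanes per group: 128·1/4/8 = 4
3 elements at 4/iter → 1 passes, remainder 3 on the last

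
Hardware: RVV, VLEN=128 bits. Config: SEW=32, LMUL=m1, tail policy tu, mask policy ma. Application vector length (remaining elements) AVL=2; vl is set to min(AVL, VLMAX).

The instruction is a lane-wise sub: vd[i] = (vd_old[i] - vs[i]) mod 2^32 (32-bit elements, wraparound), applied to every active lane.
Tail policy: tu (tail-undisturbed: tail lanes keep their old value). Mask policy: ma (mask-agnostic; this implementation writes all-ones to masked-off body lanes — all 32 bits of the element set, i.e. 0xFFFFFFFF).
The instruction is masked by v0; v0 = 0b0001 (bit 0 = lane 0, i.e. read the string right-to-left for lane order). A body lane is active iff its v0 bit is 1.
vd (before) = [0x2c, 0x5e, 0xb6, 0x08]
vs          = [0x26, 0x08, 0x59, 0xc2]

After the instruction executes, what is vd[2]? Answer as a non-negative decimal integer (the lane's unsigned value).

vd[2] = 182

VLMAX = (128 × 1) / 32 = 4 lanes
vl ← min(2, 4) = 2
vd[0] sub(0x2c,0x26) -> 0x06
vd[1] mask-off/ones -> 0xffffffff
vd[2] tail/keep -> 0xb6
vd[3] tail/keep -> 0x08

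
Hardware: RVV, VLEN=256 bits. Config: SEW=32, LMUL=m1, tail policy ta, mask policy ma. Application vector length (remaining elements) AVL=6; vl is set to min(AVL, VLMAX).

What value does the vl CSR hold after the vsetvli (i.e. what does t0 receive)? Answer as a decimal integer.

vl = 6

VLMAX = (256 × 1) / 32 = 8 lanes
AVL=6 ≤ VLMAX=8, so vl = 6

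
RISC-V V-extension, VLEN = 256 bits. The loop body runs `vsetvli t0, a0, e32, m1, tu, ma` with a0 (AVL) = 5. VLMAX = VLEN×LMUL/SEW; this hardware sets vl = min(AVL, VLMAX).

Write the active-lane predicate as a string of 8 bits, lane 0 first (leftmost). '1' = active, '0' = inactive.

predicate = 11111000

VLMAX = (256 × 1) / 32 = 8 lanes
AVL=5 ≤ VLMAX=8, so vl = 5
bits (lane 0 leftmost): 11111000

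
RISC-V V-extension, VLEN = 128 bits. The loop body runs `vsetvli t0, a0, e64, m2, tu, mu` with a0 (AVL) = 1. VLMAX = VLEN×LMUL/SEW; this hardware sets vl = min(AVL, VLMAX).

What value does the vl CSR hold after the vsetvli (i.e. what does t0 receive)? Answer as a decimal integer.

lanes per group: 128·2/64 = 4
vl ← min(1, 4) = 1

vl = 1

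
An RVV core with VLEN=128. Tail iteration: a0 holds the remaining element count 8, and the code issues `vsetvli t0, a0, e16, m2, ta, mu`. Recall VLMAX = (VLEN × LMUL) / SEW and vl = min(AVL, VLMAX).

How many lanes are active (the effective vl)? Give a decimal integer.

vl = 8

lanes per group: 128·2/16 = 16
vl = min(AVL, VLMAX) = min(8, 16) = 8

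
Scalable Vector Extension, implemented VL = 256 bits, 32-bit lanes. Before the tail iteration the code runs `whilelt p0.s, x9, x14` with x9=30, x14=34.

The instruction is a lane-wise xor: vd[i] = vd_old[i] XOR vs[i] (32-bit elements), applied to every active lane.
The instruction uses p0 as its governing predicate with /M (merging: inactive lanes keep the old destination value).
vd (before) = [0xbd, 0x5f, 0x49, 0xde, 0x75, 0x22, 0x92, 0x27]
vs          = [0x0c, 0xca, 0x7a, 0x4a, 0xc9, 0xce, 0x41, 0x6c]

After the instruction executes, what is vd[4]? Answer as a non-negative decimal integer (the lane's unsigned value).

lane count: 256 div 32 = 8
active while 30+j < 34, i.e. j ∈ [0,4) capped at 8 ⇒ 4
[0] xor(0xbd,0x0c) = 0xb1
[1] xor(0x5f,0xca) = 0x95
[2] xor(0x49,0x7a) = 0x33
[3] xor(0xde,0x4a) = 0x94
[4] tail/keep = 0x75
[5] tail/keep = 0x22
[6] tail/keep = 0x92
[7] tail/keep = 0x27

vd[4] = 117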